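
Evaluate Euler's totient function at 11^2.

110

φ(121) = 121 · (1 − 1/11)
       = 121 · 10/11 = 110.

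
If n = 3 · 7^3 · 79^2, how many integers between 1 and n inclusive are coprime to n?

3623256

φ(6421989) = 6421989 · (1 − 1/3) · (1 − 1/7) · (1 − 1/79)
       = 6421989 · 936/1659 = 3623256.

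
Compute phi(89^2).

φ(89^2) = 89^1·(89−1) = 89·88 = 7832.

7832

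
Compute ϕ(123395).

First factor: 123395 = 5 · 23 · 29 · 37.
φ(123395) = 123395 · (1 − 1/5) · (1 − 1/23) · (1 − 1/29) · (1 − 1/37)
       = 123395 · 88704/123395 = 88704.

88704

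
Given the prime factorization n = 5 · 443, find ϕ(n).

1768

φ(5) = 5 − 1 = 4.
φ(443) = 443 − 1 = 442.
Since φ is multiplicative, φ(2215) = 4 · 442 = 1768.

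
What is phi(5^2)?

20

φ(5^2) = 5^1·(5−1) = 5·4 = 20.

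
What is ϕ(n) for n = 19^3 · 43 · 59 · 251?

φ(4367722033) = 4367722033 · (1 − 1/19) · (1 − 1/43) · (1 − 1/59) · (1 − 1/251)
       = 4367722033 · 10962000/12098953 = 3957282000.

3957282000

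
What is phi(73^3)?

383688

φ(73^3) = 73^3 − 73^2 = 389017 − 5329 = 383688.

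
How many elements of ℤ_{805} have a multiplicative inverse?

805 = 5 · 7 · 23.
φ(5) = 5 − 1 = 4.
φ(7) = 7 − 1 = 6.
φ(23) = 23 − 1 = 22.
Since φ is multiplicative, φ(805) = 4 · 6 · 22 = 528.

528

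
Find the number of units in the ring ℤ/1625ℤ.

1200

1625 = 5^3 * 13.
φ(1625) = 1625 · (1 − 1/5) · (1 − 1/13)
       = 1625 · 48/65 = 1200.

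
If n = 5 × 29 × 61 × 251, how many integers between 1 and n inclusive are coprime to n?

1680000

φ(2220095) = 2220095 · (1 − 1/5) · (1 − 1/29) · (1 − 1/61) · (1 − 1/251)
       = 2220095 · 1680000/2220095 = 1680000.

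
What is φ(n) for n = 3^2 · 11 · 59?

φ(3^2) = 3^2 − 3^1 = 9 − 3 = 6.
φ(11) = 11 − 1 = 10.
φ(59) = 59 − 1 = 58.
Since φ is multiplicative, φ(5841) = 6 · 10 · 58 = 3480.

3480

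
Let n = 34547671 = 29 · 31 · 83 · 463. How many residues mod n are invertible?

31822560

φ(34547671) = 34547671 · (1 − 1/29) · (1 − 1/31) · (1 − 1/83) · (1 − 1/463)
       = 34547671 · 31822560/34547671 = 31822560.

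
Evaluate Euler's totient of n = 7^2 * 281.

11760

φ(7^2) = 7^1·(7−1) = 7·6 = 42.
φ(281) = 281 − 1 = 280.
Since φ is multiplicative, φ(13769) = 42 · 280 = 11760.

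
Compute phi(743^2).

φ(743^2) = 743^1·(743−1) = 743·742 = 551306.

551306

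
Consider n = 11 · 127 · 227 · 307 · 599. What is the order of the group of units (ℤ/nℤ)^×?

52107662880

φ(11) = 11 − 1 = 10.
φ(127) = 127 − 1 = 126.
φ(227) = 227 − 1 = 226.
φ(307) = 307 − 1 = 306.
φ(599) = 599 − 1 = 598.
Multiply: 10 · 126 · 226 · 306 · 598 = 52107662880.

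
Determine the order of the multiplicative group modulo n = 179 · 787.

φ(140873) = 140873 · (1 − 1/179) · (1 − 1/787)
       = 140873 · 139908/140873 = 139908.

139908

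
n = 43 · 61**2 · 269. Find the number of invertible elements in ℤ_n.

φ(43040807) = 43040807 · (1 − 1/43) · (1 − 1/61) · (1 − 1/269)
       = 43040807 · 675360/705587 = 41196960.

41196960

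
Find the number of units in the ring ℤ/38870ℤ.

Factor 38870: 38870 = 2 × 5 × 13**2 × 23.
φ(38870) = 38870 · (1 − 1/2) · (1 − 1/5) · (1 − 1/13) · (1 − 1/23)
       = 38870 · 1056/2990 = 13728.

13728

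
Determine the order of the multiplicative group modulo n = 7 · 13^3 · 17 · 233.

φ(60916219) = 60916219 · (1 − 1/7) · (1 − 1/13) · (1 − 1/17) · (1 − 1/233)
       = 60916219 · 267264/360451 = 45167616.

45167616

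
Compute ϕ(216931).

216931 = 11 × 13 × 37 × 41.
φ(216931) = 216931 · (1 − 1/11) · (1 − 1/13) · (1 − 1/37) · (1 − 1/41)
       = 216931 · 172800/216931 = 172800.

172800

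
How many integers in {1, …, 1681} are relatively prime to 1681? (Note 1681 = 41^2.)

φ(1681) = 1681 · (1 − 1/41)
       = 1681 · 40/41 = 1640.

1640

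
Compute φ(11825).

First factor: 11825 = 5^2 · 11 · 43.
φ(5^2) = 5^2 − 5^1 = 25 − 5 = 20.
φ(11) = 11 − 1 = 10.
φ(43) = 43 − 1 = 42.
φ(11825) = 20 × 10 × 42 = 8400.

8400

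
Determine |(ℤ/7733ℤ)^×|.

6480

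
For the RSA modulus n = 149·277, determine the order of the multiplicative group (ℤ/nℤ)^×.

40848

φ(n) = (p − 1)(q − 1) = (149−1)(277−1) = 148·276 = 40848.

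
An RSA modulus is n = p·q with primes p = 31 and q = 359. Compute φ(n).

For distinct primes, φ(pq) = (p−1)(q−1) = 30 × 358 = 10740.

10740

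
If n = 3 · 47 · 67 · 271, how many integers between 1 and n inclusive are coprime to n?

1639440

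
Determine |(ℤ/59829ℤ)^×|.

30240

Prime factorization: 59829 = 3 × 7**2 × 11 × 37.
φ(59829) = 59829 · (1 − 1/3) · (1 − 1/7) · (1 − 1/11) · (1 − 1/37)
       = 59829 · 4320/8547 = 30240.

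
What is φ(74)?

36

Factor 74: 74 = 2 * 37.
φ(2) = 2 − 1 = 1.
φ(37) = 37 − 1 = 36.
Since φ is multiplicative, φ(74) = 1 · 36 = 36.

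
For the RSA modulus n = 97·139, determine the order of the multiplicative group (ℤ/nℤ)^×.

φ(pq) = (p−1)(q−1) = 96 · 138 = 13248.

13248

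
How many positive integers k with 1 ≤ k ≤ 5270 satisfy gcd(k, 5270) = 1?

First factor: 5270 = 2 · 5 · 17 · 31.
φ(5270) = 5270 · (1 − 1/2) · (1 − 1/5) · (1 − 1/17) · (1 − 1/31)
       = 5270 · 1920/5270 = 1920.

1920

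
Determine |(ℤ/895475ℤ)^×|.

Prime factorization: 895475 = 5^2 · 7^2 · 17 · 43.
φ(895475) = 895475 · (1 − 1/5) · (1 − 1/7) · (1 − 1/17) · (1 − 1/43)
       = 895475 · 16128/25585 = 564480.

564480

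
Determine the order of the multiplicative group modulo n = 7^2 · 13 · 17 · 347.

2790144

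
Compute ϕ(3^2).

φ(3^2) = 3^1·(3−1) = 3·2 = 6.

6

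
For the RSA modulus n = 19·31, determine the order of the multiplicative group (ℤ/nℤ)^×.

φ(pq) = (p−1)(q−1) = 18 · 30 = 540.

540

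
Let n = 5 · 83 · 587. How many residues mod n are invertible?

192208

φ(5) = 5 − 1 = 4.
φ(83) = 83 − 1 = 82.
φ(587) = 587 − 1 = 586.
Since φ is multiplicative, φ(243605) = 4 · 82 · 586 = 192208.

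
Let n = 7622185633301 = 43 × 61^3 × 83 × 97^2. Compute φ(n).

7160066081280

φ(43) = 43 − 1 = 42.
φ(61^3) = 61^2·(61−1) = 3721·60 = 223260.
φ(83) = 83 − 1 = 82.
φ(97^2) = 97^1·(97−1) = 97·96 = 9312.
Since φ is multiplicative, φ(7622185633301) = 42 · 223260 · 82 · 9312 = 7160066081280.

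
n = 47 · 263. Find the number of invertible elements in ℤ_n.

12052

φ(12361) = 12361 · (1 − 1/47) · (1 − 1/263)
       = 12361 · 12052/12361 = 12052.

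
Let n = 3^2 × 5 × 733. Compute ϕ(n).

φ(3^2) = 3^2 − 3^1 = 9 − 3 = 6.
φ(5) = 5 − 1 = 4.
φ(733) = 733 − 1 = 732.
Multiply: 6 · 4 · 732 = 17568.

17568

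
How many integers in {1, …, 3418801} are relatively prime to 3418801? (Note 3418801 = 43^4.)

φ(3418801) = 3418801 · (1 − 1/43)
       = 3418801 · 42/43 = 3339294.

3339294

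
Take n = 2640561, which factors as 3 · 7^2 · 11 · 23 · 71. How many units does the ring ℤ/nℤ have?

φ(3) = 3 − 1 = 2.
φ(7^2) = 7^1·(7−1) = 7·6 = 42.
φ(11) = 11 − 1 = 10.
φ(23) = 23 − 1 = 22.
φ(71) = 71 − 1 = 70.
Multiply: 2 · 42 · 10 · 22 · 70 = 1293600.

1293600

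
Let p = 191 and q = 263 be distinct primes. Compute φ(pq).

φ(191) = 191 − 1 = 190.
φ(263) = 263 − 1 = 262.
φ(50233) = 190 × 262 = 49780.

49780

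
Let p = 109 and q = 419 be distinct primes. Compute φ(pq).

φ(pq) = (p−1)(q−1) = 108 · 418 = 45144.

45144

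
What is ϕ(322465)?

211200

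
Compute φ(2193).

1344

Prime factorization: 2193 = 3 * 17 * 43.
φ(2193) = 2193 · (1 − 1/3) · (1 − 1/17) · (1 − 1/43)
       = 2193 · 1344/2193 = 1344.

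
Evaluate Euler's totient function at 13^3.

2028

φ(2197) = 2197 · (1 − 1/13)
       = 2197 · 12/13 = 2028.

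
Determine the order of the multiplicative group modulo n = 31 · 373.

φ(11563) = 11563 · (1 − 1/31) · (1 − 1/373)
       = 11563 · 11160/11563 = 11160.

11160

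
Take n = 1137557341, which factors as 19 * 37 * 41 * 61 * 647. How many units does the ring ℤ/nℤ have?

1004659200

φ(1137557341) = 1137557341 · (1 − 1/19) · (1 − 1/37) · (1 − 1/41) · (1 − 1/61) · (1 − 1/647)
       = 1137557341 · 1004659200/1137557341 = 1004659200.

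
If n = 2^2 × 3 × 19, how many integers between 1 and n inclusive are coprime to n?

72

φ(228) = 228 · (1 − 1/2) · (1 − 1/3) · (1 − 1/19)
       = 228 · 36/114 = 72.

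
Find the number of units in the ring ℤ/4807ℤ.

3960

Prime factorization: 4807 = 11 × 19 × 23.
φ(4807) = 4807 · (1 − 1/11) · (1 − 1/19) · (1 − 1/23)
       = 4807 · 3960/4807 = 3960.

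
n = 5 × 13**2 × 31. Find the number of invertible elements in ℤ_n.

18720

φ(26195) = 26195 · (1 − 1/5) · (1 − 1/13) · (1 − 1/31)
       = 26195 · 1440/2015 = 18720.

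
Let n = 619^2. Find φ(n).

382542

φ(383161) = 383161 · (1 − 1/619)
       = 383161 · 618/619 = 382542.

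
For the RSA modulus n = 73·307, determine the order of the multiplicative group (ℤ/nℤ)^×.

φ(22411) = 22411 · (1 − 1/73) · (1 − 1/307)
       = 22411 · 22032/22411 = 22032.

22032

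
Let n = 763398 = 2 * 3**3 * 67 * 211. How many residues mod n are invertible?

249480

φ(763398) = 763398 · (1 − 1/2) · (1 − 1/3) · (1 − 1/67) · (1 − 1/211)
       = 763398 · 27720/84822 = 249480.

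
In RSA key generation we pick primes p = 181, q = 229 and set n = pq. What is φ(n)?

φ(pq) = (p−1)(q−1) = 180 · 228 = 41040.

41040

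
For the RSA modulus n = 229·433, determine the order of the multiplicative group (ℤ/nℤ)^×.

For distinct primes, φ(pq) = (p−1)(q−1) = 228 × 432 = 98496.

98496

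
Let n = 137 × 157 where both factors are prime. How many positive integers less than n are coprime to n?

21216

For distinct primes, φ(pq) = (p−1)(q−1) = 136 × 156 = 21216.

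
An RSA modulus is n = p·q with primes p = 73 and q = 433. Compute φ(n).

31104

φ(31609) = 31609 · (1 − 1/73) · (1 − 1/433)
       = 31609 · 31104/31609 = 31104.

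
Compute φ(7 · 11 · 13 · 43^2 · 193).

249661440

φ(7) = 7 − 1 = 6.
φ(11) = 11 − 1 = 10.
φ(13) = 13 − 1 = 12.
φ(43^2) = 43^1·(43−1) = 43·42 = 1806.
φ(193) = 193 − 1 = 192.
φ(357213857) = 6 × 10 × 12 × 1806 × 192 = 249661440.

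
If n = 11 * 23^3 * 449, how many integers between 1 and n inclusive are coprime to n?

52138240

φ(11) = 11 − 1 = 10.
φ(23^3) = 23^2·(23−1) = 529·22 = 11638.
φ(449) = 449 − 1 = 448.
φ(60092813) = 10 × 11638 × 448 = 52138240.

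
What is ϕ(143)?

120

143 = 11 * 13.
φ(143) = 143 · (1 − 1/11) · (1 − 1/13)
       = 143 · 120/143 = 120.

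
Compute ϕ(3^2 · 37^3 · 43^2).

φ(3^2) = 3^2 − 3^1 = 9 − 3 = 6.
φ(37^3) = 37^2·(37−1) = 1369·36 = 49284.
φ(43^2) = 43^1·(43−1) = 43·42 = 1806.
φ(842916573) = 6 × 49284 × 1806 = 534041424.

534041424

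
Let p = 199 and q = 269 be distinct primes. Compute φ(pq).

φ(pq) = (p−1)(q−1) = 198 · 268 = 53064.

53064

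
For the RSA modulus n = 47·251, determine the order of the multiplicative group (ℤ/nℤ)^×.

11500

φ(n) = (p − 1)(q − 1) = (47−1)(251−1) = 46·250 = 11500.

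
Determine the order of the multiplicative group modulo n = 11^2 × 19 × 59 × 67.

7579440

φ(11^2) = 11^2 − 11^1 = 121 − 11 = 110.
φ(19) = 19 − 1 = 18.
φ(59) = 59 − 1 = 58.
φ(67) = 67 − 1 = 66.
φ(9087947) = 110 × 18 × 58 × 66 = 7579440.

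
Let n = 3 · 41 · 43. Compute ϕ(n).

φ(3) = 3 − 1 = 2.
φ(41) = 41 − 1 = 40.
φ(43) = 43 − 1 = 42.
Multiply: 2 · 40 · 42 = 3360.

3360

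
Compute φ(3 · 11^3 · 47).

φ(187671) = 187671 · (1 − 1/3) · (1 − 1/11) · (1 − 1/47)
       = 187671 · 920/1551 = 111320.

111320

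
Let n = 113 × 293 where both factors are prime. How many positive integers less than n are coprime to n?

32704

φ(n) = (p − 1)(q − 1) = (113−1)(293−1) = 112·292 = 32704.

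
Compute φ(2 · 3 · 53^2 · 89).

φ(1500006) = 1500006 · (1 − 1/2) · (1 − 1/3) · (1 − 1/53) · (1 − 1/89)
       = 1500006 · 9152/28302 = 485056.

485056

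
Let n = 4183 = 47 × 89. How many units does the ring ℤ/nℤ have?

φ(47) = 47 − 1 = 46.
φ(89) = 89 − 1 = 88.
Multiply: 46 · 88 = 4048.

4048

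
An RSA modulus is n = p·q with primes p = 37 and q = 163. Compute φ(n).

For distinct primes, φ(pq) = (p−1)(q−1) = 36 × 162 = 5832.

5832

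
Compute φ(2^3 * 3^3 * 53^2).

198432

φ(2^3) = 2^2·(2−1) = 4·1 = 4.
φ(3^3) = 3^2·(3−1) = 9·2 = 18.
φ(53^2) = 53^2 − 53^1 = 2809 − 53 = 2756.
φ(606744) = 4 × 18 × 2756 = 198432.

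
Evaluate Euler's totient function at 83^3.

φ(571787) = 571787 · (1 − 1/83)
       = 571787 · 82/83 = 564898.

564898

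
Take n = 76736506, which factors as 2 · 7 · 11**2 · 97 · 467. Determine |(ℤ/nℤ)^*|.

φ(76736506) = 76736506 · (1 − 1/2) · (1 − 1/7) · (1 − 1/11) · (1 − 1/97) · (1 − 1/467)
       = 76736506 · 2684160/6976046 = 29525760.

29525760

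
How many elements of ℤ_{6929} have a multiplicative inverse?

6240

Prime factorization: 6929 = 13**2 * 41.
φ(13^2) = 13^1·(13−1) = 13·12 = 156.
φ(41) = 41 − 1 = 40.
Since φ is multiplicative, φ(6929) = 156 · 40 = 6240.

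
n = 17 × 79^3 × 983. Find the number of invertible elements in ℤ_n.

7648570176

φ(17) = 17 − 1 = 16.
φ(79^3) = 79^3 − 79^2 = 493039 − 6241 = 486798.
φ(983) = 983 − 1 = 982.
φ(8239174729) = 16 × 486798 × 982 = 7648570176.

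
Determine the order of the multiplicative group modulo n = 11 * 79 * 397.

φ(344993) = 344993 · (1 − 1/11) · (1 − 1/79) · (1 − 1/397)
       = 344993 · 308880/344993 = 308880.

308880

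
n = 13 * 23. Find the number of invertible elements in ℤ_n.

264

φ(13) = 13 − 1 = 12.
φ(23) = 23 − 1 = 22.
Since φ is multiplicative, φ(299) = 12 · 22 = 264.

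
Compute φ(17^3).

φ(4913) = 4913 · (1 − 1/17)
       = 4913 · 16/17 = 4624.

4624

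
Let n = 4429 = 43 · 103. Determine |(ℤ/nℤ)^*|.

4284

φ(43) = 43 − 1 = 42.
φ(103) = 103 − 1 = 102.
Since φ is multiplicative, φ(4429) = 42 · 102 = 4284.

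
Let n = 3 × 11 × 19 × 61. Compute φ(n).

φ(38247) = 38247 · (1 − 1/3) · (1 − 1/11) · (1 − 1/19) · (1 − 1/61)
       = 38247 · 21600/38247 = 21600.

21600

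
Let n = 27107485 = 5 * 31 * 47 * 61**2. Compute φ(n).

20203200

φ(27107485) = 27107485 · (1 − 1/5) · (1 − 1/31) · (1 − 1/47) · (1 − 1/61)
       = 27107485 · 331200/444385 = 20203200.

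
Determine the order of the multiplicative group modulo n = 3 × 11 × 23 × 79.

φ(59961) = 59961 · (1 − 1/3) · (1 − 1/11) · (1 − 1/23) · (1 − 1/79)
       = 59961 · 34320/59961 = 34320.

34320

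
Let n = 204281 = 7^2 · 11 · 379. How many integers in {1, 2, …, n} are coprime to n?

158760

φ(7^2) = 7^2 − 7^1 = 49 − 7 = 42.
φ(11) = 11 − 1 = 10.
φ(379) = 379 − 1 = 378.
Multiply: 42 · 10 · 378 = 158760.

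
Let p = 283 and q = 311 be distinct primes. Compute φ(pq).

87420

φ(88013) = 88013 · (1 − 1/283) · (1 − 1/311)
       = 88013 · 87420/88013 = 87420.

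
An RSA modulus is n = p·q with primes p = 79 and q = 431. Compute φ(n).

33540

φ(79) = 79 − 1 = 78.
φ(431) = 431 − 1 = 430.
φ(34049) = 78 × 430 = 33540.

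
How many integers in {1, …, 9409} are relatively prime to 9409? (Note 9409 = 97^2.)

9312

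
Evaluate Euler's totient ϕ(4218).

4218 = 2 * 3 * 19 * 37.
φ(4218) = 4218 · (1 − 1/2) · (1 − 1/3) · (1 − 1/19) · (1 − 1/37)
       = 4218 · 1296/4218 = 1296.

1296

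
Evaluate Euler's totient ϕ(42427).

30240

42427 = 7 · 11 · 19 · 29.
φ(7) = 7 − 1 = 6.
φ(11) = 11 − 1 = 10.
φ(19) = 19 − 1 = 18.
φ(29) = 29 − 1 = 28.
Since φ is multiplicative, φ(42427) = 6 · 10 · 18 · 28 = 30240.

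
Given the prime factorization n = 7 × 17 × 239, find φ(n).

22848

φ(7) = 7 − 1 = 6.
φ(17) = 17 − 1 = 16.
φ(239) = 239 − 1 = 238.
φ(28441) = 6 × 16 × 238 = 22848.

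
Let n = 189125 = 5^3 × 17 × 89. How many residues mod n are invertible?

φ(5^3) = 5^3 − 5^2 = 125 − 25 = 100.
φ(17) = 17 − 1 = 16.
φ(89) = 89 − 1 = 88.
Multiply: 100 · 16 · 88 = 140800.

140800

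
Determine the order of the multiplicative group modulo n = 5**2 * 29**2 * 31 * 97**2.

4536806400

φ(6132550975) = 6132550975 · (1 − 1/5) · (1 − 1/29) · (1 − 1/31) · (1 − 1/97)
       = 6132550975 · 322560/436015 = 4536806400.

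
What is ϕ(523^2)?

273006

φ(273529) = 273529 · (1 − 1/523)
       = 273529 · 522/523 = 273006.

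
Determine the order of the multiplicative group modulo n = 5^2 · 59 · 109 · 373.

46604160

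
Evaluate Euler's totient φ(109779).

66528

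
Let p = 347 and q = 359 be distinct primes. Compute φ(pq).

φ(124573) = 124573 · (1 − 1/347) · (1 − 1/359)
       = 124573 · 123868/124573 = 123868.

123868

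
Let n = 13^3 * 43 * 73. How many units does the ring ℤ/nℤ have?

6132672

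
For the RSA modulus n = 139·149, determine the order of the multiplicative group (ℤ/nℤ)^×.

20424

For distinct primes, φ(pq) = (p−1)(q−1) = 138 × 148 = 20424.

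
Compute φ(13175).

Factor 13175: 13175 = 5^2 · 17 · 31.
φ(5^2) = 5^1·(5−1) = 5·4 = 20.
φ(17) = 17 − 1 = 16.
φ(31) = 31 − 1 = 30.
Since φ is multiplicative, φ(13175) = 20 · 16 · 30 = 9600.

9600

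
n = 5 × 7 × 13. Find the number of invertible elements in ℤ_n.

φ(455) = 455 · (1 − 1/5) · (1 − 1/7) · (1 − 1/13)
       = 455 · 288/455 = 288.

288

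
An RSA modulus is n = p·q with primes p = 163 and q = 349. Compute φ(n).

φ(pq) = (p−1)(q−1) = 162 · 348 = 56376.

56376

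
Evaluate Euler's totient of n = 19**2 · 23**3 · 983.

3908552472

φ(19^2) = 19^1·(19−1) = 19·18 = 342.
φ(23^3) = 23^2·(23−1) = 529·22 = 11638.
φ(983) = 983 − 1 = 982.
Since φ is multiplicative, φ(4317618121) = 342 · 11638 · 982 = 3908552472.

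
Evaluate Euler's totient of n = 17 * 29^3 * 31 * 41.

452121600

φ(526973123) = 526973123 · (1 − 1/17) · (1 − 1/29) · (1 − 1/31) · (1 − 1/41)
       = 526973123 · 537600/626603 = 452121600.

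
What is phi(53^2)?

2756

φ(2809) = 2809 · (1 − 1/53)
       = 2809 · 52/53 = 2756.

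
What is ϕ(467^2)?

217622

φ(218089) = 218089 · (1 − 1/467)
       = 218089 · 466/467 = 217622.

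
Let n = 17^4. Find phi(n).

78608

φ(83521) = 83521 · (1 − 1/17)
       = 83521 · 16/17 = 78608.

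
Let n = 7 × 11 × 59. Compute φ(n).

φ(7) = 7 − 1 = 6.
φ(11) = 11 − 1 = 10.
φ(59) = 59 − 1 = 58.
Since φ is multiplicative, φ(4543) = 6 · 10 · 58 = 3480.

3480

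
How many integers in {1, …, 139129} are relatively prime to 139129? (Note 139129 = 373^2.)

φ(139129) = 139129 · (1 − 1/373)
       = 139129 · 372/373 = 138756.

138756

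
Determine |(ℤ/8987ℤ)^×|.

7560

Factor 8987: 8987 = 11 × 19 × 43.
φ(11) = 11 − 1 = 10.
φ(19) = 19 − 1 = 18.
φ(43) = 43 − 1 = 42.
φ(8987) = 10 × 18 × 42 = 7560.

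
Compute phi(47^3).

101614

φ(47^3) = 47^3 − 47^2 = 103823 − 2209 = 101614.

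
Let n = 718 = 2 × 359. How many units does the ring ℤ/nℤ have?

358

φ(718) = 718 · (1 − 1/2) · (1 − 1/359)
       = 718 · 358/718 = 358.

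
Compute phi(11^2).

110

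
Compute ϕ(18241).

First factor: 18241 = 17 × 29 × 37.
φ(18241) = 18241 · (1 − 1/17) · (1 − 1/29) · (1 − 1/37)
       = 18241 · 16128/18241 = 16128.

16128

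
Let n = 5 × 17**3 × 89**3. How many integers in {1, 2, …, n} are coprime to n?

12892599808

φ(5) = 5 − 1 = 4.
φ(17^3) = 17^3 − 17^2 = 4913 − 289 = 4624.
φ(89^3) = 89^3 − 89^2 = 704969 − 7921 = 697048.
Since φ is multiplicative, φ(17317563485) = 4 · 4624 · 697048 = 12892599808.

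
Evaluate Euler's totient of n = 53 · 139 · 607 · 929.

4035552768

φ(53) = 53 − 1 = 52.
φ(139) = 139 − 1 = 138.
φ(607) = 607 − 1 = 606.
φ(929) = 929 − 1 = 928.
Since φ is multiplicative, φ(4154273401) = 52 · 138 · 606 · 928 = 4035552768.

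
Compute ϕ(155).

120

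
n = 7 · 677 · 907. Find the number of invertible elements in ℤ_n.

3674736

φ(7) = 7 − 1 = 6.
φ(677) = 677 − 1 = 676.
φ(907) = 907 − 1 = 906.
Since φ is multiplicative, φ(4298273) = 6 · 676 · 906 = 3674736.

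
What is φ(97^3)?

φ(97^3) = 97^3 − 97^2 = 912673 − 9409 = 903264.

903264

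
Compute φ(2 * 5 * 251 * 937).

936000

φ(2351870) = 2351870 · (1 − 1/2) · (1 − 1/5) · (1 − 1/251) · (1 − 1/937)
       = 2351870 · 936000/2351870 = 936000.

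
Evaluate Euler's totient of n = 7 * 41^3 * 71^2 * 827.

1656209956800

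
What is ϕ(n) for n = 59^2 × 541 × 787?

1452433680

φ(59^2) = 59^2 − 59^1 = 3481 − 59 = 3422.
φ(541) = 541 − 1 = 540.
φ(787) = 787 − 1 = 786.
Since φ is multiplicative, φ(1482094927) = 3422 · 540 · 786 = 1452433680.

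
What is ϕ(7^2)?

φ(7^2) = 7^1·(7−1) = 7·6 = 42.

42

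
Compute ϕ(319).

280

319 = 11 · 29.
φ(319) = 319 · (1 − 1/11) · (1 − 1/29)
       = 319 · 280/319 = 280.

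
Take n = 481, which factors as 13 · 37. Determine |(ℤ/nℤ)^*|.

432

φ(481) = 481 · (1 − 1/13) · (1 − 1/37)
       = 481 · 432/481 = 432.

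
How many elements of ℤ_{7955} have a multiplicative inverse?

7955 = 5 · 37 · 43.
φ(7955) = 7955 · (1 − 1/5) · (1 − 1/37) · (1 − 1/43)
       = 7955 · 6048/7955 = 6048.

6048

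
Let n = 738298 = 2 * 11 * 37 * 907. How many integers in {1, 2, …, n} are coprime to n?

φ(2) = 2 − 1 = 1.
φ(11) = 11 − 1 = 10.
φ(37) = 37 − 1 = 36.
φ(907) = 907 − 1 = 906.
Since φ is multiplicative, φ(738298) = 1 · 10 · 36 · 906 = 326160.

326160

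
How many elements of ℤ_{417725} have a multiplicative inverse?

252000

417725 = 5**2 × 7**2 × 11 × 31.
φ(417725) = 417725 · (1 − 1/5) · (1 − 1/7) · (1 − 1/11) · (1 − 1/31)
       = 417725 · 7200/11935 = 252000.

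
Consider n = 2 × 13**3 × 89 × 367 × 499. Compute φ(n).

φ(2) = 2 − 1 = 1.
φ(13^3) = 13^2·(13−1) = 169·12 = 2028.
φ(89) = 89 − 1 = 88.
φ(367) = 367 − 1 = 366.
φ(499) = 499 − 1 = 498.
Multiply: 1 · 2028 · 88 · 366 · 498 = 32528276352.

32528276352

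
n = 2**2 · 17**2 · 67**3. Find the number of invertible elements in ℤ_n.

φ(2^2) = 2^1·(2−1) = 2·1 = 2.
φ(17^2) = 17^1·(17−1) = 17·16 = 272.
φ(67^3) = 67^3 − 67^2 = 300763 − 4489 = 296274.
φ(347682028) = 2 × 272 × 296274 = 161173056.

161173056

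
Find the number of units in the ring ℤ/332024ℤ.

332024 = 2^3 · 7^3 · 11^2.
φ(332024) = 332024 · (1 − 1/2) · (1 − 1/7) · (1 − 1/11)
       = 332024 · 60/154 = 129360.

129360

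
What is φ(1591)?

1512

Prime factorization: 1591 = 37 · 43.
φ(1591) = 1591 · (1 − 1/37) · (1 − 1/43)
       = 1591 · 1512/1591 = 1512.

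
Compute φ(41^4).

2756840

φ(41^4) = 41^3·(41−1) = 68921·40 = 2756840.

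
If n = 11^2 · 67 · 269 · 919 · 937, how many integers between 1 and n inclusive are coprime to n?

1671821648640

φ(1877878783649) = 1877878783649 · (1 − 1/11) · (1 − 1/67) · (1 − 1/269) · (1 − 1/919) · (1 − 1/937)
       = 1877878783649 · 151983786240/170716253059 = 1671821648640.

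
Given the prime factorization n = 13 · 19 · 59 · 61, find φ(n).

751680

φ(13) = 13 − 1 = 12.
φ(19) = 19 − 1 = 18.
φ(59) = 59 − 1 = 58.
φ(61) = 61 − 1 = 60.
φ(888953) = 12 × 18 × 58 × 60 = 751680.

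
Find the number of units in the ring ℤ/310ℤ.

120

First factor: 310 = 2 · 5 · 31.
φ(2) = 2 − 1 = 1.
φ(5) = 5 − 1 = 4.
φ(31) = 31 − 1 = 30.
φ(310) = 1 × 4 × 30 = 120.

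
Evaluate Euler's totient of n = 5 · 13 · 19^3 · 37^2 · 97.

φ(59203767155) = 59203767155 · (1 − 1/5) · (1 − 1/13) · (1 − 1/19) · (1 − 1/37) · (1 − 1/97)
       = 59203767155 · 2985984/4432415 = 39883788288.

39883788288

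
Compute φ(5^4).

500

φ(625) = 625 · (1 − 1/5)
       = 625 · 4/5 = 500.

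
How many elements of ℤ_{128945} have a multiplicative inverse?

92160

128945 = 5 · 17 · 37 · 41.
φ(128945) = 128945 · (1 − 1/5) · (1 − 1/17) · (1 − 1/37) · (1 − 1/41)
       = 128945 · 92160/128945 = 92160.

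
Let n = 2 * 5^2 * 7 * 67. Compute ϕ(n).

7920

φ(23450) = 23450 · (1 − 1/2) · (1 − 1/5) · (1 − 1/7) · (1 − 1/67)
       = 23450 · 1584/4690 = 7920.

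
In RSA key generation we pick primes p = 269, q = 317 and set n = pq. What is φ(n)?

φ(n) = (p − 1)(q − 1) = (269−1)(317−1) = 268·316 = 84688.

84688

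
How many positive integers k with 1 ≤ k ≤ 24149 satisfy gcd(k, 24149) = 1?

21600

Prime factorization: 24149 = 19 · 31 · 41.
φ(19) = 19 − 1 = 18.
φ(31) = 31 − 1 = 30.
φ(41) = 41 − 1 = 40.
φ(24149) = 18 × 30 × 40 = 21600.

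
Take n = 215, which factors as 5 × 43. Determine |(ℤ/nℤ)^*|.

φ(215) = 215 · (1 − 1/5) · (1 − 1/43)
       = 215 · 168/215 = 168.

168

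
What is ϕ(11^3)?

φ(11^3) = 11^3 − 11^2 = 1331 − 121 = 1210.

1210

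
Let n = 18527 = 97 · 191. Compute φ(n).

18240

φ(18527) = 18527 · (1 − 1/97) · (1 − 1/191)
       = 18527 · 18240/18527 = 18240.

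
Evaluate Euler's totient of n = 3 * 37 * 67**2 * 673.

213954048

φ(335341767) = 335341767 · (1 − 1/3) · (1 − 1/37) · (1 − 1/67) · (1 − 1/673)
       = 335341767 · 3193344/5005101 = 213954048.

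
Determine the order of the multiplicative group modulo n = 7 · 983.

5892

φ(6881) = 6881 · (1 − 1/7) · (1 − 1/983)
       = 6881 · 5892/6881 = 5892.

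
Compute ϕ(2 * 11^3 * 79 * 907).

85508280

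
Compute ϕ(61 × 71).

φ(4331) = 4331 · (1 − 1/61) · (1 − 1/71)
       = 4331 · 4200/4331 = 4200.

4200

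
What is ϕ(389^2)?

φ(389^2) = 389^1·(389−1) = 389·388 = 150932.

150932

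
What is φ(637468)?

First factor: 637468 = 2^2 · 13^2 · 23 · 41.
φ(2^2) = 2^2 − 2^1 = 4 − 2 = 2.
φ(13^2) = 13^2 − 13^1 = 169 − 13 = 156.
φ(23) = 23 − 1 = 22.
φ(41) = 41 − 1 = 40.
Since φ is multiplicative, φ(637468) = 2 · 156 · 22 · 40 = 274560.

274560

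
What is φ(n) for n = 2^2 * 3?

4

φ(2^2) = 2^2 − 2^1 = 4 − 2 = 2.
φ(3) = 3 − 1 = 2.
Multiply: 2 · 2 = 4.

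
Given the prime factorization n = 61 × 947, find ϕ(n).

56760

φ(57767) = 57767 · (1 − 1/61) · (1 − 1/947)
       = 57767 · 56760/57767 = 56760.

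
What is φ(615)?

320

First factor: 615 = 3 · 5 · 41.
φ(3) = 3 − 1 = 2.
φ(5) = 5 − 1 = 4.
φ(41) = 41 − 1 = 40.
Multiply: 2 · 4 · 40 = 320.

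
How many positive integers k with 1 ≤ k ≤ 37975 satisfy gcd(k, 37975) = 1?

Factor 37975: 37975 = 5^2 × 7^2 × 31.
φ(37975) = 37975 · (1 − 1/5) · (1 − 1/7) · (1 − 1/31)
       = 37975 · 720/1085 = 25200.

25200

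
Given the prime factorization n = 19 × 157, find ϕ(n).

φ(2983) = 2983 · (1 − 1/19) · (1 − 1/157)
       = 2983 · 2808/2983 = 2808.

2808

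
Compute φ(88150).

33600

Factor 88150: 88150 = 2 · 5^2 · 41 · 43.
φ(88150) = 88150 · (1 − 1/2) · (1 − 1/5) · (1 − 1/41) · (1 − 1/43)
       = 88150 · 6720/17630 = 33600.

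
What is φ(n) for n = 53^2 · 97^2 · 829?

φ(21910371349) = 21910371349 · (1 − 1/53) · (1 − 1/97) · (1 − 1/829)
       = 21910371349 · 4133376/4261889 = 21249686016.

21249686016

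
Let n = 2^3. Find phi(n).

4

φ(2^3) = 2^3 − 2^2 = 8 − 4 = 4.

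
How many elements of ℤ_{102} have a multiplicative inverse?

32

First factor: 102 = 2 · 3 · 17.
φ(2) = 2 − 1 = 1.
φ(3) = 3 − 1 = 2.
φ(17) = 17 − 1 = 16.
φ(102) = 1 × 2 × 16 = 32.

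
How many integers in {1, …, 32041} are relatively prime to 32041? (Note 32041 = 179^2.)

31862

φ(179^2) = 179^2 − 179^1 = 32041 − 179 = 31862.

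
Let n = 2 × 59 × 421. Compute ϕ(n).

24360

φ(2) = 2 − 1 = 1.
φ(59) = 59 − 1 = 58.
φ(421) = 421 − 1 = 420.
Since φ is multiplicative, φ(49678) = 1 · 58 · 420 = 24360.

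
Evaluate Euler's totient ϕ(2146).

Prime factorization: 2146 = 2 · 29 · 37.
φ(2) = 2 − 1 = 1.
φ(29) = 29 − 1 = 28.
φ(37) = 37 − 1 = 36.
Multiply: 1 · 28 · 36 = 1008.

1008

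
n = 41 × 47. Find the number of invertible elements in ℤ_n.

1840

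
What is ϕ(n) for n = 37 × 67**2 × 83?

13053744

φ(37) = 37 − 1 = 36.
φ(67^2) = 67^2 − 67^1 = 4489 − 67 = 4422.
φ(83) = 83 − 1 = 82.
φ(13785719) = 36 × 4422 × 82 = 13053744.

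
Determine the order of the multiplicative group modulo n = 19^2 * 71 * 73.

φ(19^2) = 19^1·(19−1) = 19·18 = 342.
φ(71) = 71 − 1 = 70.
φ(73) = 73 − 1 = 72.
Since φ is multiplicative, φ(1871063) = 342 · 70 · 72 = 1723680.

1723680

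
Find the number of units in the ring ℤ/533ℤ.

First factor: 533 = 13 * 41.
φ(533) = 533 · (1 − 1/13) · (1 − 1/41)
       = 533 · 480/533 = 480.

480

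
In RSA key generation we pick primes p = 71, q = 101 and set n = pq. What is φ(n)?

φ(pq) = (p−1)(q−1) = 70 · 100 = 7000.

7000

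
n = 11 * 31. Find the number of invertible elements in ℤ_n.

300

φ(341) = 341 · (1 − 1/11) · (1 − 1/31)
       = 341 · 300/341 = 300.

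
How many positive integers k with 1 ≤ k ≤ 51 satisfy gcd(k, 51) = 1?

32

First factor: 51 = 3 × 17.
φ(51) = 51 · (1 − 1/3) · (1 − 1/17)
       = 51 · 32/51 = 32.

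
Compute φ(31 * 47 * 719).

φ(1047583) = 1047583 · (1 − 1/31) · (1 − 1/47) · (1 − 1/719)
       = 1047583 · 990840/1047583 = 990840.

990840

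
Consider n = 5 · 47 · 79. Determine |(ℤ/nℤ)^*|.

φ(18565) = 18565 · (1 − 1/5) · (1 − 1/47) · (1 − 1/79)
       = 18565 · 14352/18565 = 14352.

14352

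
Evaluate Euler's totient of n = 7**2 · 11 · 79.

32760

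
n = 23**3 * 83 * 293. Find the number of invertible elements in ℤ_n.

φ(23^3) = 23^2·(23−1) = 529·22 = 11638.
φ(83) = 83 − 1 = 82.
φ(293) = 293 − 1 = 292.
Multiply: 11638 · 82 · 292 = 278660272.

278660272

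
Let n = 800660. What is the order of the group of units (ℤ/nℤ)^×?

First factor: 800660 = 2^2 · 5 · 7^2 · 19 · 43.
φ(800660) = 800660 · (1 − 1/2) · (1 − 1/5) · (1 − 1/7) · (1 − 1/19) · (1 − 1/43)
       = 800660 · 18144/57190 = 254016.

254016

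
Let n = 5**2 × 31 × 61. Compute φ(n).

36000

φ(5^2) = 5^1·(5−1) = 5·4 = 20.
φ(31) = 31 − 1 = 30.
φ(61) = 61 − 1 = 60.
Since φ is multiplicative, φ(47275) = 20 · 30 · 60 = 36000.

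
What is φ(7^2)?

42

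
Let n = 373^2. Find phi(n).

φ(373^2) = 373^2 − 373^1 = 139129 − 373 = 138756.

138756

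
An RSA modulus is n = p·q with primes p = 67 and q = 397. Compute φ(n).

26136

For distinct primes, φ(pq) = (p−1)(q−1) = 66 × 396 = 26136.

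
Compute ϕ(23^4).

267674

φ(23^4) = 23^3·(23−1) = 12167·22 = 267674.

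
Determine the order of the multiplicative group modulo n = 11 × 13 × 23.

φ(3289) = 3289 · (1 − 1/11) · (1 − 1/13) · (1 − 1/23)
       = 3289 · 2640/3289 = 2640.

2640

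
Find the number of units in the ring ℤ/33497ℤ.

30240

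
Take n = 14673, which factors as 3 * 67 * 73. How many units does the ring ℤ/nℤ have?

φ(3) = 3 − 1 = 2.
φ(67) = 67 − 1 = 66.
φ(73) = 73 − 1 = 72.
φ(14673) = 2 × 66 × 72 = 9504.

9504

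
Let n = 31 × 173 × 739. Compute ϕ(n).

φ(3963257) = 3963257 · (1 − 1/31) · (1 − 1/173) · (1 − 1/739)
       = 3963257 · 3808080/3963257 = 3808080.

3808080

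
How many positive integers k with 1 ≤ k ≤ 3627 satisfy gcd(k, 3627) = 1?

2160

3627 = 3^2 × 13 × 31.
φ(3627) = 3627 · (1 − 1/3) · (1 − 1/13) · (1 − 1/31)
       = 3627 · 720/1209 = 2160.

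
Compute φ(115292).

115292 = 2^2 · 19 · 37 · 41.
φ(115292) = 115292 · (1 − 1/2) · (1 − 1/19) · (1 − 1/37) · (1 − 1/41)
       = 115292 · 25920/57646 = 51840.

51840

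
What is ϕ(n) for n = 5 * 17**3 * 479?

φ(5) = 5 − 1 = 4.
φ(17^3) = 17^2·(17−1) = 289·16 = 4624.
φ(479) = 479 − 1 = 478.
Since φ is multiplicative, φ(11766635) = 4 · 4624 · 478 = 8841088.

8841088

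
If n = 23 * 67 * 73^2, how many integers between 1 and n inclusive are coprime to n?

7631712

φ(8211989) = 8211989 · (1 − 1/23) · (1 − 1/67) · (1 − 1/73)
       = 8211989 · 104544/112493 = 7631712.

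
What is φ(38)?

18

Factor 38: 38 = 2 × 19.
φ(2) = 2 − 1 = 1.
φ(19) = 19 − 1 = 18.
φ(38) = 1 × 18 = 18.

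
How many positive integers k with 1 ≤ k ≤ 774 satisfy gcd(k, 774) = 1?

774 = 2 · 3^2 · 43.
φ(774) = 774 · (1 − 1/2) · (1 − 1/3) · (1 − 1/43)
       = 774 · 84/258 = 252.

252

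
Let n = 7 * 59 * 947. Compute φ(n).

φ(7) = 7 − 1 = 6.
φ(59) = 59 − 1 = 58.
φ(947) = 947 − 1 = 946.
Since φ is multiplicative, φ(391111) = 6 · 58 · 946 = 329208.

329208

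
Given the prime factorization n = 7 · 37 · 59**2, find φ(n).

φ(901579) = 901579 · (1 − 1/7) · (1 − 1/37) · (1 − 1/59)
       = 901579 · 12528/15281 = 739152.

739152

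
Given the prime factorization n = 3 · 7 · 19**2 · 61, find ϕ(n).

φ(3) = 3 − 1 = 2.
φ(7) = 7 − 1 = 6.
φ(19^2) = 19^1·(19−1) = 19·18 = 342.
φ(61) = 61 − 1 = 60.
φ(462441) = 2 × 6 × 342 × 60 = 246240.

246240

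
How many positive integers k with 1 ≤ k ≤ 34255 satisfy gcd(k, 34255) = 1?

23040

Prime factorization: 34255 = 5 · 13 · 17 · 31.
φ(5) = 5 − 1 = 4.
φ(13) = 13 − 1 = 12.
φ(17) = 17 − 1 = 16.
φ(31) = 31 − 1 = 30.
Since φ is multiplicative, φ(34255) = 4 · 12 · 16 · 30 = 23040.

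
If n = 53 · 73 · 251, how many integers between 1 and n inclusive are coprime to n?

936000

φ(971119) = 971119 · (1 − 1/53) · (1 − 1/73) · (1 − 1/251)
       = 971119 · 936000/971119 = 936000.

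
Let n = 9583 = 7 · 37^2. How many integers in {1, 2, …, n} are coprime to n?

φ(9583) = 9583 · (1 − 1/7) · (1 − 1/37)
       = 9583 · 216/259 = 7992.

7992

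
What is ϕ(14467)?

Factor 14467: 14467 = 17 · 23 · 37.
φ(17) = 17 − 1 = 16.
φ(23) = 23 − 1 = 22.
φ(37) = 37 − 1 = 36.
φ(14467) = 16 × 22 × 36 = 12672.

12672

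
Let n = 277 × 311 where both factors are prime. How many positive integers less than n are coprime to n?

φ(n) = (p − 1)(q − 1) = (277−1)(311−1) = 276·310 = 85560.

85560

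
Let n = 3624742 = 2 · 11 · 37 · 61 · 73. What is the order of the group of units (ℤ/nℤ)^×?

φ(3624742) = 3624742 · (1 − 1/2) · (1 − 1/11) · (1 − 1/37) · (1 − 1/61) · (1 − 1/73)
       = 3624742 · 1555200/3624742 = 1555200.

1555200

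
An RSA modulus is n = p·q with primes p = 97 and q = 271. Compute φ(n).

25920

φ(26287) = 26287 · (1 − 1/97) · (1 − 1/271)
       = 26287 · 25920/26287 = 25920.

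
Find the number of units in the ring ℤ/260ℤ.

260 = 2^2 × 5 × 13.
φ(2^2) = 2^1·(2−1) = 2·1 = 2.
φ(5) = 5 − 1 = 4.
φ(13) = 13 − 1 = 12.
φ(260) = 2 × 4 × 12 = 96.

96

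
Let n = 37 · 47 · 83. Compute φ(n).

135792

φ(144337) = 144337 · (1 − 1/37) · (1 − 1/47) · (1 − 1/83)
       = 144337 · 135792/144337 = 135792.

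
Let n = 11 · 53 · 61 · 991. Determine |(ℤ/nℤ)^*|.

30888000

φ(35242933) = 35242933 · (1 − 1/11) · (1 − 1/53) · (1 − 1/61) · (1 − 1/991)
       = 35242933 · 30888000/35242933 = 30888000.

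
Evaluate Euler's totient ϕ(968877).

511056

Prime factorization: 968877 = 3^2 × 7^2 × 13^3.
φ(968877) = 968877 · (1 − 1/3) · (1 − 1/7) · (1 − 1/13)
       = 968877 · 144/273 = 511056.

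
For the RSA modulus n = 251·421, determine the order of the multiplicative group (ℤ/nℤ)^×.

105000

φ(105671) = 105671 · (1 − 1/251) · (1 − 1/421)
       = 105671 · 105000/105671 = 105000.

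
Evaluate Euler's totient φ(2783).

First factor: 2783 = 11**2 * 23.
φ(11^2) = 11^1·(11−1) = 11·10 = 110.
φ(23) = 23 − 1 = 22.
Since φ is multiplicative, φ(2783) = 110 · 22 = 2420.

2420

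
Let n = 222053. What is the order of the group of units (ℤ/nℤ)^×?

181440

First factor: 222053 = 13 · 19 · 29 · 31.
φ(13) = 13 − 1 = 12.
φ(19) = 19 − 1 = 18.
φ(29) = 29 − 1 = 28.
φ(31) = 31 − 1 = 30.
Since φ is multiplicative, φ(222053) = 12 · 18 · 28 · 30 = 181440.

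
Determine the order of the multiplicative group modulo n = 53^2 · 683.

φ(53^2) = 53^1·(53−1) = 53·52 = 2756.
φ(683) = 683 − 1 = 682.
φ(1918547) = 2756 × 682 = 1879592.

1879592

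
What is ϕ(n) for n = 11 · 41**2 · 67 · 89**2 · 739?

φ(7252031018243) = 7252031018243 · (1 − 1/11) · (1 − 1/41) · (1 − 1/67) · (1 − 1/89) · (1 − 1/739)
       = 7252031018243 · 1714521600/1987402307 = 6256289318400.

6256289318400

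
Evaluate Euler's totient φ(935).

Prime factorization: 935 = 5 * 11 * 17.
φ(935) = 935 · (1 − 1/5) · (1 − 1/11) · (1 − 1/17)
       = 935 · 640/935 = 640.

640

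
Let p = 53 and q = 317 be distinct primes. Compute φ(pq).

16432

For distinct primes, φ(pq) = (p−1)(q−1) = 52 × 316 = 16432.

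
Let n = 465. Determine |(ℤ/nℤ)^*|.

240

465 = 3 · 5 · 31.
φ(465) = 465 · (1 − 1/3) · (1 − 1/5) · (1 − 1/31)
       = 465 · 240/465 = 240.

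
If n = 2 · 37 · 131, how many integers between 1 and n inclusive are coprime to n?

φ(9694) = 9694 · (1 − 1/2) · (1 − 1/37) · (1 − 1/131)
       = 9694 · 4680/9694 = 4680.

4680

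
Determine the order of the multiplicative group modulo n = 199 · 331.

φ(199) = 199 − 1 = 198.
φ(331) = 331 − 1 = 330.
φ(65869) = 198 × 330 = 65340.

65340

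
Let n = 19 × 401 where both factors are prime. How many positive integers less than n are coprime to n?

7200

φ(7619) = 7619 · (1 − 1/19) · (1 − 1/401)
       = 7619 · 7200/7619 = 7200.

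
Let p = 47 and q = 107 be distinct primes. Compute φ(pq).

4876

For distinct primes, φ(pq) = (p−1)(q−1) = 46 × 106 = 4876.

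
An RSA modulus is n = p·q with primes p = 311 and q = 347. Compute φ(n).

φ(n) = (p − 1)(q − 1) = (311−1)(347−1) = 310·346 = 107260.

107260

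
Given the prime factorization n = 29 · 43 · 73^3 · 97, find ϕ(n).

43316840448

φ(29) = 29 − 1 = 28.
φ(43) = 43 − 1 = 42.
φ(73^3) = 73^3 − 73^2 = 389017 − 5329 = 383688.
φ(97) = 97 − 1 = 96.
Since φ is multiplicative, φ(47055107303) = 28 · 42 · 383688 · 96 = 43316840448.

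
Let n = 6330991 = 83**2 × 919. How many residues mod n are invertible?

6247908

φ(6330991) = 6330991 · (1 − 1/83) · (1 − 1/919)
       = 6330991 · 75276/76277 = 6247908.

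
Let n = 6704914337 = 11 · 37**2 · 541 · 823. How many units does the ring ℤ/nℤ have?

5912481600

φ(6704914337) = 6704914337 · (1 − 1/11) · (1 − 1/37) · (1 − 1/541) · (1 − 1/823)
       = 6704914337 · 159796800/181213901 = 5912481600.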